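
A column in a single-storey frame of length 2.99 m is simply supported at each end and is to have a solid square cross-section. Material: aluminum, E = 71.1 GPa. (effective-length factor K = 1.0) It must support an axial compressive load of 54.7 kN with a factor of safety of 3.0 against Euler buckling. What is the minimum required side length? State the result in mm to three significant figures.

Required P_cr = n·P = 3.0 × 54.7 = 164.1 kN
L_e = K·L = 1 × 2.99 = 2.990 m
Required I = P_cr·L_e²/(π²E) = 1.641×10^5 × 2.990² / (π² × 7.11×10^10) = 2.091×10^-6 m⁴
I_req = 2.091×10^6 mm⁴
Solid square: I = a⁴/12  ⇒  a = (12I)^(1/4) = (12×2.091×10^6)^(1/4) = 70.8 mm

a ≈ 70.8 mm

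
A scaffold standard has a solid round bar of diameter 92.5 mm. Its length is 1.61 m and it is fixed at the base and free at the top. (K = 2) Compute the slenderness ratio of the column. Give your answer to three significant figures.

λ ≈ 139

For a solid circle r = d/4 = 92.5/4 = 23.12 mm
L_e = K·L = 2 × 1.61 m = 3.220 m = 3220.0 mm
λ = L_e / r_min = 3220.0 / 23.12 = 139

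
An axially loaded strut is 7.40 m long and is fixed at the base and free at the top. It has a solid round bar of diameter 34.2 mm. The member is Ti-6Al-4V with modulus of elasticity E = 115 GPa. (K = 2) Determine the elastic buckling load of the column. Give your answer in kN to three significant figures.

I = πd⁴/64 = π×34.2⁴/64 = 6.715×10^4 mm⁴
I = 6.715×10^4 mm⁴ = 6.715×10^-8 m⁴
Effective length L_e = K·L = 2 × 7.40 = 14.80 m
P_cr = π²EI / L_e² = π² × 115×10⁹ × 6.715×10^-8 / 14.80² = 348.0 N

P_cr ≈ 0.348 kN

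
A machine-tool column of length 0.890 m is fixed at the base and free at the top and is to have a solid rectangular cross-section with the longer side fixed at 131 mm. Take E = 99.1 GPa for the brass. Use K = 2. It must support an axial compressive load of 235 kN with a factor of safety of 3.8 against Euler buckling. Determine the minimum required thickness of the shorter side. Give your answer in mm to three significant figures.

b ≈ 64.2 mm

Required P_cr = n·P = 3.8 × 235 = 893.0 kN
L_e = K·L = 2 × 0.890 = 1.780 m
Required I = P_cr·L_e²/(π²E) = 8.930×10^5 × 1.780² / (π² × 9.91×10^10) = 2.893×10^-6 m⁴
I_req = 2.893×10^6 mm⁴
Rectangle, weak axis: I_min = h·b³/12 with h = 131 mm fixed  ⇒  b = (12I/h)^(1/3) = 64.2 mm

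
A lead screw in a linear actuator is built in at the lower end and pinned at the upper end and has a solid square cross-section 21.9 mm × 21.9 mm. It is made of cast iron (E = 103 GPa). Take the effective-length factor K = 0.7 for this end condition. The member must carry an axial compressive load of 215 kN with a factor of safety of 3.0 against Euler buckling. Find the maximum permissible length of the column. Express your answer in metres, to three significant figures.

L_max ≈ 0.248 m

I = a⁴/12 = 21.9⁴/12 = 1.917×10^4 mm⁴
I = 1.917×10^-8 m⁴
Required critical load P_cr = n·P = 3.0 × 215 = 645.0 kN = 6.450×10^5 N
From P_cr = π²EI/(K·L)²:  L = (1/K)·√(π²EI/P_cr) = (1/0.7)·√(π²×1.03×10^11×1.917×10^-8/6.450×10^5)
L = 0.248 m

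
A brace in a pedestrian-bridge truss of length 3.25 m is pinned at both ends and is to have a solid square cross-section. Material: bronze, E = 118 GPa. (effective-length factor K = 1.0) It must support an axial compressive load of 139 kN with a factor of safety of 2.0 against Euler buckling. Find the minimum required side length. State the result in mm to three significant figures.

Required P_cr = n·P = 2.0 × 139 = 278.0 kN
L_e = K·L = 1 × 3.25 = 3.250 m
Required I = P_cr·L_e²/(π²E) = 2.780×10^5 × 3.250² / (π² × 1.18×10^11) = 2.521×10^-6 m⁴
I_req = 2.521×10^6 mm⁴
Solid square: I = a⁴/12  ⇒  a = (12I)^(1/4) = (12×2.521×10^6)^(1/4) = 74.2 mm

a ≈ 74.2 mm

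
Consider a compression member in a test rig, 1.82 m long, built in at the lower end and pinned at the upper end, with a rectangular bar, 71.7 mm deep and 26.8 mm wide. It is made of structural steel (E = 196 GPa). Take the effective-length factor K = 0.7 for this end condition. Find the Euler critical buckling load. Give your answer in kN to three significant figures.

Buckling occurs about the weak axis: I_min = h·b³/12 with b = 26.8 mm (the shorter side).
I_min = 71.7×26.8³/12 = 1.150×10^5 mm⁴
I = 1.150×10^5 mm⁴ = 1.150×10^-7 m⁴
Effective length L_e = K·L = 0.7 × 1.82 = 1.274 m
P_cr = π²EI / L_e² = π² × 196×10⁹ × 1.150×10^-7 / 1.274² = 1.371×10^5 N

P_cr ≈ 137 kN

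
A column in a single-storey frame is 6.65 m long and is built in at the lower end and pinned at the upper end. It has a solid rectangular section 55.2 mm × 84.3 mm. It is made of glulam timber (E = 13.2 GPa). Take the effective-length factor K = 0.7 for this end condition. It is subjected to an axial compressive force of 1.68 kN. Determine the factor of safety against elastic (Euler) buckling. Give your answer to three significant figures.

Buckling occurs about the weak axis: I_min = h·b³/12 with b = 55.2 mm (the shorter side).
I_min = 84.3×55.2³/12 = 1.182×10^6 mm⁴
I = 1.182×10^6 mm⁴ = 1.182×10^-6 m⁴
Effective length L_e = K·L = 0.7 × 6.65 = 4.655 m
P_cr = π²EI / L_e² = π² × 13.2×10⁹ × 1.182×10^-6 / 4.655² = 7.104×10^3 N
Factor of safety n = P_cr / P = 7.1039 / 1.68 = 4.23

n ≈ 4.23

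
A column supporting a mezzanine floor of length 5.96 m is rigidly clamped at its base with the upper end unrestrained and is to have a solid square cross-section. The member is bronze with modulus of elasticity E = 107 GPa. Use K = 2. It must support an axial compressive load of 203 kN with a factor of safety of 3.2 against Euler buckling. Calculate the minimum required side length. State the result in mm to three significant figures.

Required P_cr = n·P = 3.2 × 203 = 649.6 kN
L_e = K·L = 2 × 5.96 = 11.92 m
Required I = P_cr·L_e²/(π²E) = 6.496×10^5 × 11.92² / (π² × 1.07×10^11) = 8.740×10^-5 m⁴
I_req = 8.740×10^7 mm⁴
Solid square: I = a⁴/12  ⇒  a = (12I)^(1/4) = (12×8.740×10^7)^(1/4) = 180 mm

a ≈ 180 mm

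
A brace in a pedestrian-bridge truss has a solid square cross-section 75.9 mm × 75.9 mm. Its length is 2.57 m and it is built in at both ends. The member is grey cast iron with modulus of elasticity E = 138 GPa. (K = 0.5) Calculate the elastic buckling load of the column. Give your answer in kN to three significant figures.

P_cr ≈ 2280 kN

I = a⁴/12 = 75.9⁴/12 = 2.766×10^6 mm⁴
I = 2.766×10^6 mm⁴ = 2.766×10^-6 m⁴
Effective length L_e = K·L = 0.5 × 2.57 = 1.285 m
P_cr = π²EI / L_e² = π² × 138×10⁹ × 2.766×10^-6 / 1.285² = 2.281×10^6 N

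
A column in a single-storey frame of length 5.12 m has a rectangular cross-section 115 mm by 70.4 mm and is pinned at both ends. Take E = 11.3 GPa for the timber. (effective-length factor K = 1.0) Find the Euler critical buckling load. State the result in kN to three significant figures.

P_cr ≈ 14.2 kN

Buckling occurs about the weak axis: I_min = h·b³/12 with b = 70.4 mm (the shorter side).
I_min = 115×70.4³/12 = 3.344×10^6 mm⁴
I = 3.344×10^6 mm⁴ = 3.344×10^-6 m⁴
Effective length L_e = K·L = 1 × 5.12 = 5.120 m
P_cr = π²EI / L_e² = π² × 11.3×10⁹ × 3.344×10^-6 / 5.120² = 1.423×10^4 N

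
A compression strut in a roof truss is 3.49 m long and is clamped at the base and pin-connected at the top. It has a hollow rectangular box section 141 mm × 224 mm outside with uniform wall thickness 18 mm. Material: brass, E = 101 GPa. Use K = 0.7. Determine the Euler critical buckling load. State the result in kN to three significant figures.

P_cr ≈ 5710 kN

Inner dimensions: h_i = 224 − 2×18 = 188.0 mm, b_i = 141 − 2×18 = 105.0 mm
Weak-axis I_min = (h_o·b_o³ − h_i·b_i³)/12 with b_o = 141, b_i = 105.0 mm (shorter outer/inner sides).
I_min = (224×141³ − 188.0×105.0³)/12 = 3.419×10^7 mm⁴
I = 3.419×10^7 mm⁴ = 3.419×10^-5 m⁴
Effective length L_e = K·L = 0.7 × 3.49 = 2.443 m
P_cr = π²EI / L_e² = π² × 101×10⁹ × 3.419×10^-5 / 2.443² = 5.711×10^6 N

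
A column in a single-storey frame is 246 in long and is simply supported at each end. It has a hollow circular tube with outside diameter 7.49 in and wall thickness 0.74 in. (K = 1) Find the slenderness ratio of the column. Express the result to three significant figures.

Inner diameter d_i = 7.49 − 2×0.74 = 6.010 in
I = π(d_o⁴ − d_i⁴)/64 = π(7.49⁴ − 6.010⁴)/64 = 90.45 in⁴
A = 15.69 in²;  r_min = √(I/A) = √(90.45/15.69) = 2.401 in
L_e = K·L = 1 × 246 = 246.0 in
λ = L_e / r_min = 246.00 / 2.401 = 102

λ ≈ 102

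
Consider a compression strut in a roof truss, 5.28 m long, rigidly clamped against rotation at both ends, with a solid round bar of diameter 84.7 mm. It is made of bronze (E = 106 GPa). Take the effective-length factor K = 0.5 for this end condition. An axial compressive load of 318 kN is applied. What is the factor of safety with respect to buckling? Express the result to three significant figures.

n ≈ 1.19

I = πd⁴/64 = π×84.7⁴/64 = 2.526×10^6 mm⁴
I = 2.526×10^6 mm⁴ = 2.526×10^-6 m⁴
Effective length L_e = K·L = 0.5 × 5.28 = 2.640 m
P_cr = π²EI / L_e² = π² × 106×10⁹ × 2.526×10^-6 / 2.640² = 3.792×10^5 N
Factor of safety n = P_cr / P = 379.23 / 318 = 1.19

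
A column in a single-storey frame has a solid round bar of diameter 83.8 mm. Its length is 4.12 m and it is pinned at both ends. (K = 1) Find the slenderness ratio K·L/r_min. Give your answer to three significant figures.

λ ≈ 197

For a solid circle r = d/4 = 83.8/4 = 20.95 mm
L_e = K·L = 1 × 4.12 m = 4.120 m = 4120.0 mm
λ = L_e / r_min = 4120.0 / 20.95 = 197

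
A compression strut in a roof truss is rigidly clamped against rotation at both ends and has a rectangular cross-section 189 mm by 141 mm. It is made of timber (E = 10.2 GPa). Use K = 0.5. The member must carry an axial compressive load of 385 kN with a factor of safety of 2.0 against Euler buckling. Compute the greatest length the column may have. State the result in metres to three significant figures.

Buckling occurs about the weak axis: I_min = h·b³/12 with b = 141 mm (the shorter side).
I_min = 189×141³/12 = 4.415×10^7 mm⁴
I = 4.415×10^-5 m⁴
Required critical load P_cr = n·P = 2.0 × 385 = 770.0 kN = 7.700×10^5 N
From P_cr = π²EI/(K·L)²:  L = (1/K)·√(π²EI/P_cr) = (1/0.5)·√(π²×1.02×10^10×4.415×10^-5/7.700×10^5)
L = 4.81 m

L_max ≈ 4.81 m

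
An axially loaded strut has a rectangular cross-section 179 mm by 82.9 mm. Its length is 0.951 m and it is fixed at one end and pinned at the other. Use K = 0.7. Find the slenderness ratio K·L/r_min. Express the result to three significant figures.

λ ≈ 27.8

Buckling occurs about the weak axis: I_min = h·b³/12 with b = 82.9 mm (the shorter side).
I_min = 179×82.9³/12 = 8.498×10^6 mm⁴
A = 1.484×10^4 mm²;  r_min = √(I/A) = √(8.498×10^6/1.484×10^4) = 23.93 mm
L_e = K·L = 0.7 × 0.951 m = 0.6657 m = 665.70 mm
λ = L_e / r_min = 665.70 / 23.93 = 27.8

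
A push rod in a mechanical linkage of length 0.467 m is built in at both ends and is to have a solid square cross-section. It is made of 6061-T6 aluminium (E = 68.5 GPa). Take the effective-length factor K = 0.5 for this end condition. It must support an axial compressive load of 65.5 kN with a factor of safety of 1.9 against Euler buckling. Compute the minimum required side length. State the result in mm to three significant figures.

a ≈ 18.6 mm

Required P_cr = n·P = 1.9 × 65.5 = 124.4 kN
L_e = K·L = 0.5 × 0.467 = 0.2335 m
Required I = P_cr·L_e²/(π²E) = 1.244×10^5 × 0.2335² / (π² × 6.85×10^10) = 1.004×10^-8 m⁴
I_req = 1.004×10^4 mm⁴
Solid square: I = a⁴/12  ⇒  a = (12I)^(1/4) = (12×1.004×10^4)^(1/4) = 18.6 mm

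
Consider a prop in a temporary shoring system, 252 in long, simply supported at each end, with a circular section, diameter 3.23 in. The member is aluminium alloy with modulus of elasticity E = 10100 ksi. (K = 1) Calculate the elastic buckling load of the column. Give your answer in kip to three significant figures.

I = πd⁴/64 = π×3.23⁴/64 = 5.343 in⁴
Effective length L_e = K·L = 1 × 252 = 252.0 in
P_cr = π²EI / L_e² = π² × 10100×10³ × 5.343 / 252.0² = 8.387×10^3 lb

P_cr ≈ 8.39 kip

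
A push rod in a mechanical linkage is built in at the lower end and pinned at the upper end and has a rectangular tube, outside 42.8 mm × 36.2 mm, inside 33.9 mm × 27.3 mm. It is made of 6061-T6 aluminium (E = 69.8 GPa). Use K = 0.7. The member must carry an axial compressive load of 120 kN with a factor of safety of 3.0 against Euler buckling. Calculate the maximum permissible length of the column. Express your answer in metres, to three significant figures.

L_max ≈ 0.661 m

Weak-axis I_min = (h_o·b_o³ − h_i·b_i³)/12 with b_o = 36.2, b_i = 27.30 mm (shorter outer/inner sides).
I_min = (42.8×36.2³ − 33.90×27.30³)/12 = 1.117×10^5 mm⁴
I = 1.117×10^-7 m⁴
Required critical load P_cr = n·P = 3.0 × 120 = 360.0 kN = 3.600×10^5 N
From P_cr = π²EI/(K·L)²:  L = (1/K)·√(π²EI/P_cr) = (1/0.7)·√(π²×6.98×10^10×1.117×10^-7/3.600×10^5)
L = 0.661 m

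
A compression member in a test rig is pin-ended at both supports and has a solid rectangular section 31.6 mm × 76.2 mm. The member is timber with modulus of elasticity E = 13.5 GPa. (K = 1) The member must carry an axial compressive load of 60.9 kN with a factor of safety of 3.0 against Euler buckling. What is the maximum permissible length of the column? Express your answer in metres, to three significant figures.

L_max ≈ 0.382 m

Buckling occurs about the weak axis: I_min = h·b³/12 with b = 31.6 mm (the shorter side).
I_min = 76.2×31.6³/12 = 2.004×10^5 mm⁴
I = 2.004×10^-7 m⁴
Required critical load P_cr = n·P = 3.0 × 60.9 = 182.7 kN = 1.827×10^5 N
From P_cr = π²EI/(K·L)²:  L = (1/K)·√(π²EI/P_cr) = (1/1)·√(π²×1.35×10^10×2.004×10^-7/1.827×10^5)
L = 0.382 m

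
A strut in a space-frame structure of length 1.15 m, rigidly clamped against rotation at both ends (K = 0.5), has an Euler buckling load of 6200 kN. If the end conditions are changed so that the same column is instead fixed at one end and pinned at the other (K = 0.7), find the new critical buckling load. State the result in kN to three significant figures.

P_cr ∝ 1/K², so P_cr,new = P_cr,old × (K_old/K_new)² = 6200 × (0.5/0.7)²
= 6200 × 0.5102 = 3160 kN

P_cr ≈ 3160 kN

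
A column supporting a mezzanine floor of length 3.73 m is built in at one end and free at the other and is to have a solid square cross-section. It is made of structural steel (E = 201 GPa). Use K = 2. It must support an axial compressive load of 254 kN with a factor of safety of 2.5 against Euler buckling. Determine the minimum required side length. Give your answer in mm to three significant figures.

Required P_cr = n·P = 2.5 × 254 = 635.0 kN
L_e = K·L = 2 × 3.73 = 7.460 m
Required I = P_cr·L_e²/(π²E) = 6.350×10^5 × 7.460² / (π² × 2.01×10^11) = 1.781×10^-5 m⁴
I_req = 1.781×10^7 mm⁴
Solid square: I = a⁴/12  ⇒  a = (12I)^(1/4) = (12×1.781×10^7)^(1/4) = 121 mm

a ≈ 121 mm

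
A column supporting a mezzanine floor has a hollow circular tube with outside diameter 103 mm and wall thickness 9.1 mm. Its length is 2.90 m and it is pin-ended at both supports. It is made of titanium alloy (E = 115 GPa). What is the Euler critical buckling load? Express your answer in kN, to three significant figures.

Inner diameter d_i = 103 − 2×9.1 = 84.80 mm
I = π(d_o⁴ − d_i⁴)/64 = π(103⁴ − 84.80⁴)/64 = 2.986×10^6 mm⁴
I = 2.986×10^6 mm⁴ = 2.986×10^-6 m⁴
Effective length L_e = K·L = 1 × 2.90 = 2.900 m
P_cr = π²EI / L_e² = π² × 115×10⁹ × 2.986×10^-6 / 2.900² = 4.031×10^5 N

P_cr ≈ 403 kN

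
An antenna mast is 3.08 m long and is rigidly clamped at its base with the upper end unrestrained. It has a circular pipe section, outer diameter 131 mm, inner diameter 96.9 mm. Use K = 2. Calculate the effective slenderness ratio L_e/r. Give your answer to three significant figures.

d_o = 131 mm, d_i = 96.9 mm
I = π(d_o⁴ − d_i⁴)/64 = π(131⁴ − 96.90⁴)/64 = 1.013×10^7 mm⁴
A = 6.104×10^3 mm²;  r_min = √(I/A) = √(1.013×10^7/6.104×10^3) = 40.74 mm
L_e = K·L = 2 × 3.08 m = 6.160 m = 6160.0 mm
λ = L_e / r_min = 6160.0 / 40.74 = 151

λ ≈ 151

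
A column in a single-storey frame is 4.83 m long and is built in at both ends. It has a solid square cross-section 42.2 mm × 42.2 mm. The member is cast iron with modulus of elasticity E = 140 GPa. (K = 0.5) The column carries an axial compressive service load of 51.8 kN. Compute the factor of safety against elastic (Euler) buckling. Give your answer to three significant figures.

I = a⁴/12 = 42.2⁴/12 = 2.643×10^5 mm⁴
I = 2.643×10^5 mm⁴ = 2.643×10^-7 m⁴
Effective length L_e = K·L = 0.5 × 4.83 = 2.415 m
P_cr = π²EI / L_e² = π² × 140×10⁹ × 2.643×10^-7 / 2.415² = 6.261×10^4 N
Factor of safety n = P_cr / P = 62.613 / 51.8 = 1.21

n ≈ 1.21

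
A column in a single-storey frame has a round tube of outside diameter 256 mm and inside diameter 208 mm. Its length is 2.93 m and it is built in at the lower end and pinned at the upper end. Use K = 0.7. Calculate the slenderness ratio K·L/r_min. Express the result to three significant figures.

λ ≈ 24.9

d_o = 256 mm, d_i = 208 mm
I = π(d_o⁴ − d_i⁴)/64 = π(256⁴ − 208.0⁴)/64 = 1.189×10^8 mm⁴
A = 1.749×10^4 mm²;  r_min = √(I/A) = √(1.189×10^8/1.749×10^4) = 82.46 mm
L_e = K·L = 0.7 × 2.93 m = 2.051 m = 2051.0 mm
λ = L_e / r_min = 2051.0 / 82.46 = 24.9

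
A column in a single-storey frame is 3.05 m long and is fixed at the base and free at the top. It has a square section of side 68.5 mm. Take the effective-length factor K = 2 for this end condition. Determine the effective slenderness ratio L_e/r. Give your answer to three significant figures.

I = a⁴/12 = 68.5⁴/12 = 1.835×10^6 mm⁴
A = 4.692×10^3 mm²;  r_min = √(I/A) = √(1.835×10^6/4.692×10^3) = 19.77 mm
L_e = K·L = 2 × 3.05 m = 6.100 m = 6100.0 mm
λ = L_e / r_min = 6100.0 / 19.77 = 308

λ ≈ 308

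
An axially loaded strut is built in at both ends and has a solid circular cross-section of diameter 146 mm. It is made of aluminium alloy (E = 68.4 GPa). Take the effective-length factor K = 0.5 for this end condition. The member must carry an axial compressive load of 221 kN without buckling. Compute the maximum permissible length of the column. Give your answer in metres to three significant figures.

I = πd⁴/64 = π×146⁴/64 = 2.230×10^7 mm⁴
I = 2.230×10^-5 m⁴
At the buckling limit P_cr = P = 2.210×10^5 N
From P_cr = π²EI/(K·L)²:  L = (1/K)·√(π²EI/P_cr) = (1/0.5)·√(π²×6.84×10^10×2.230×10^-5/2.210×10^5)
L = 16.5 m

L_max ≈ 16.5 m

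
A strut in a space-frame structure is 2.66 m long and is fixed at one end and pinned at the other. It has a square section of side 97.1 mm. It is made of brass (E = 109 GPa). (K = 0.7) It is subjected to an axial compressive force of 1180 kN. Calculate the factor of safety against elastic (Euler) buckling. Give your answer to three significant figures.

n ≈ 1.95

I = a⁴/12 = 97.1⁴/12 = 7.408×10^6 mm⁴
I = 7.408×10^6 mm⁴ = 7.408×10^-6 m⁴
Effective length L_e = K·L = 0.7 × 2.66 = 1.862 m
P_cr = π²EI / L_e² = π² × 109×10⁹ × 7.408×10^-6 / 1.862² = 2.299×10^6 N
Factor of safety n = P_cr / P = 2298.6 / 1180 = 1.95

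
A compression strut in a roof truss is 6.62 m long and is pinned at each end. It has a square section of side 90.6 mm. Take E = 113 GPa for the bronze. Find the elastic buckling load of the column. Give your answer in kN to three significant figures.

P_cr ≈ 143 kN

I = a⁴/12 = 90.6⁴/12 = 5.615×10^6 mm⁴
I = 5.615×10^6 mm⁴ = 5.615×10^-6 m⁴
Effective length L_e = K·L = 1 × 6.62 = 6.620 m
P_cr = π²EI / L_e² = π² × 113×10⁹ × 5.615×10^-6 / 6.620² = 1.429×10^5 N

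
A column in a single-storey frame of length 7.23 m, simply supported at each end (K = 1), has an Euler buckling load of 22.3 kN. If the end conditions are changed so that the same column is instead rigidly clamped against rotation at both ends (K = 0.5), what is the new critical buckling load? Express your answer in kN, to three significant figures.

P_cr ≈ 89.2 kN

P_cr ∝ 1/K², so P_cr,new = P_cr,old × (K_old/K_new)² = 22.3 × (1/0.5)²
= 22.3 × 4.000 = 89.2 kN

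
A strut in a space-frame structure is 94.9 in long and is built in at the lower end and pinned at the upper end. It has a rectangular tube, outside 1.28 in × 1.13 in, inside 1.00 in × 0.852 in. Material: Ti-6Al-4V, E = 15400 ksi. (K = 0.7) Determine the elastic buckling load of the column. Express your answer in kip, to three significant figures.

Weak-axis I_min = (h_o·b_o³ − h_i·b_i³)/12 with b_o = 1.13, b_i = 0.8520 in (shorter outer/inner sides).
I_min = (1.28×1.13³ − 1.000×0.8520³)/12 = 0.1024 in⁴
Effective length L_e = K·L = 0.7 × 94.9 = 66.43 in
P_cr = π²EI / L_e² = π² × 15400×10³ × 0.1024 / 66.43² = 3.526×10^3 lb

P_cr ≈ 3.53 kip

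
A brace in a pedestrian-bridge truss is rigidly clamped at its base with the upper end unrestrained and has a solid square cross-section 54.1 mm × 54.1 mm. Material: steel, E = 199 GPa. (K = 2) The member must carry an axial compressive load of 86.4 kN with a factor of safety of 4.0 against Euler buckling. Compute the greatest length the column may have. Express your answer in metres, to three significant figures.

L_max ≈ 1.01 m

I = a⁴/12 = 54.1⁴/12 = 7.139×10^5 mm⁴
I = 7.139×10^-7 m⁴
Required critical load P_cr = n·P = 4.0 × 86.4 = 345.6 kN = 3.456×10^5 N
From P_cr = π²EI/(K·L)²:  L = (1/K)·√(π²EI/P_cr) = (1/2)·√(π²×1.99×10^11×7.139×10^-7/3.456×10^5)
L = 1.01 m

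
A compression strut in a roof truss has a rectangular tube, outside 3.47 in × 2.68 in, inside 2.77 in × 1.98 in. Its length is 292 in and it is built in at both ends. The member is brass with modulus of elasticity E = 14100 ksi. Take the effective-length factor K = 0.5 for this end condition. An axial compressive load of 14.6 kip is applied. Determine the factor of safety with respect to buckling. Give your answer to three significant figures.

Weak-axis I_min = (h_o·b_o³ − h_i·b_i³)/12 with b_o = 2.68, b_i = 1.980 in (shorter outer/inner sides).
I_min = (3.47×2.68³ − 2.770×1.980³)/12 = 3.774 in⁴
Effective length L_e = K·L = 0.5 × 292 = 146.0 in
P_cr = π²EI / L_e² = π² × 14100×10³ × 3.774 / 146.0² = 2.464×10^4 lb
Factor of safety n = P_cr / P = 24.641 / 14.6 = 1.69

n ≈ 1.69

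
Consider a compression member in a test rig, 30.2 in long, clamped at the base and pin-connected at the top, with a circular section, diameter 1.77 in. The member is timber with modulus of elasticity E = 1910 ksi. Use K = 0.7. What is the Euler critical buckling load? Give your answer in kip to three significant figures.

I = πd⁴/64 = π×1.77⁴/64 = 0.4818 in⁴
Effective length L_e = K·L = 0.7 × 30.2 = 21.14 in
P_cr = π²EI / L_e² = π² × 1910×10³ × 0.4818 / 21.14² = 2.032×10^4 lb

P_cr ≈ 20.3 kip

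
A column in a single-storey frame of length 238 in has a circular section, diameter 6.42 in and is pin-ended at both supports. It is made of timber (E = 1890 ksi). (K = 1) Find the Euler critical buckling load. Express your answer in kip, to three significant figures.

P_cr ≈ 27.5 kip

I = πd⁴/64 = π×6.42⁴/64 = 83.39 in⁴
Effective length L_e = K·L = 1 × 238 = 238.0 in
P_cr = π²EI / L_e² = π² × 1890×10³ × 83.39 / 238.0² = 2.746×10^4 lb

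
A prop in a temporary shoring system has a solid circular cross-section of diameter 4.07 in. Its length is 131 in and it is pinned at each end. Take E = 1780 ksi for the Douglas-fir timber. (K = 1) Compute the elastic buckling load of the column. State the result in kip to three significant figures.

P_cr ≈ 13.8 kip

I = πd⁴/64 = π×4.07⁴/64 = 13.47 in⁴
Effective length L_e = K·L = 1 × 131 = 131.0 in
P_cr = π²EI / L_e² = π² × 1780×10³ × 13.47 / 131.0² = 1.379×10^4 lb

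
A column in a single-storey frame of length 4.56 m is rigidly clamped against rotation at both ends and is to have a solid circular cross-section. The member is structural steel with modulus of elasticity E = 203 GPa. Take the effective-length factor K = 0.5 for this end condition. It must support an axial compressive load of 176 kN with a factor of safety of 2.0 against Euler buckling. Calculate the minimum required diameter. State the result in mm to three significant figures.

Required P_cr = n·P = 2.0 × 176 = 352.0 kN
L_e = K·L = 0.5 × 4.56 = 2.280 m
Required I = P_cr·L_e²/(π²E) = 3.520×10^5 × 2.280² / (π² × 2.03×10^11) = 9.133×10^-7 m⁴
I_req = 9.133×10^5 mm⁴
Solid circle: I = πd⁴/64  ⇒  d = (64I/π)^(1/4) = (64×9.133×10^5/π)^(1/4) = 65.7 mm

d ≈ 65.7 mm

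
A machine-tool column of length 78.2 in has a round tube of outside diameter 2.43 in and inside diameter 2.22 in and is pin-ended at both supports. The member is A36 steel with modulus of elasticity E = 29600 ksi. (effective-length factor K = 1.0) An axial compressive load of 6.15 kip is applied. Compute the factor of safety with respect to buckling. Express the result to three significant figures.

n ≈ 4.03

d_o = 2.43 in, d_i = 2.22 in
I = π(d_o⁴ − d_i⁴)/64 = π(2.43⁴ − 2.220⁴)/64 = 0.5193 in⁴
Effective length L_e = K·L = 1 × 78.2 = 78.20 in
P_cr = π²EI / L_e² = π² × 29600×10³ × 0.5193 / 78.20² = 2.481×10^4 lb
Factor of safety n = P_cr / P = 24.807 / 6.15 = 4.03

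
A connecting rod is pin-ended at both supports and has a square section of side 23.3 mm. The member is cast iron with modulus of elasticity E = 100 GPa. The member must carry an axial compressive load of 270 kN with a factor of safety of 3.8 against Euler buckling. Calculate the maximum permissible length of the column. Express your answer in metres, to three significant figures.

I = a⁴/12 = 23.3⁴/12 = 2.456×10^4 mm⁴
I = 2.456×10^-8 m⁴
Required critical load P_cr = n·P = 3.8 × 270 = 1026 kN = 1.026×10^6 N
From P_cr = π²EI/(K·L)²:  L = (1/K)·√(π²EI/P_cr) = (1/1)·√(π²×1.00×10^11×2.456×10^-8/1.026×10^6)
L = 0.154 m

L_max ≈ 0.154 m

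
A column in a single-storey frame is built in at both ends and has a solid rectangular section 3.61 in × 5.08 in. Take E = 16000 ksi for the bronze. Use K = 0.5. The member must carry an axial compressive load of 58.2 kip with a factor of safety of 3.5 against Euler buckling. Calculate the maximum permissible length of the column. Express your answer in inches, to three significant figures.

L_max ≈ 249 in

Buckling occurs about the weak axis: I_min = h·b³/12 with b = 3.61 in (the shorter side).
I_min = 5.08×3.61³/12 = 19.92 in⁴
Required critical load P_cr = n·P = 3.5 × 58.2 = 203.7 kip = 2.037×10^5 lb
From P_cr = π²EI/(K·L)²:  L = (1/K)·√(π²EI/P_cr) = (1/0.5)·√(π²×1.60×10^7×19.92/2.037×10^5)
L = 249 in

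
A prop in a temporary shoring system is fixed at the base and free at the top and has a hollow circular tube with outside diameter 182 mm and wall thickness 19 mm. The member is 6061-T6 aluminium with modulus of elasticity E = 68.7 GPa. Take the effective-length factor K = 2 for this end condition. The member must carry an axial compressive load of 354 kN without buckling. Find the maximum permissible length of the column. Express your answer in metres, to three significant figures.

Inner diameter d_i = 182 − 2×19 = 144.0 mm
I = π(d_o⁴ − d_i⁴)/64 = π(182⁴ − 144.0⁴)/64 = 3.275×10^7 mm⁴
I = 3.275×10^-5 m⁴
At the buckling limit P_cr = P = 3.540×10^5 N
From P_cr = π²EI/(K·L)²:  L = (1/K)·√(π²EI/P_cr) = (1/2)·√(π²×6.87×10^10×3.275×10^-5/3.540×10^5)
L = 3.96 m

L_max ≈ 3.96 m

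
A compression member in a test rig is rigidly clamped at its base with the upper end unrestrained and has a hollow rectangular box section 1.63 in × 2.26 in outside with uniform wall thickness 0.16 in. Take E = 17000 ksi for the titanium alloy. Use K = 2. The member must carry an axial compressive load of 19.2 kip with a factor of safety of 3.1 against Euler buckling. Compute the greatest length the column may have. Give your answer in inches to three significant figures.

L_max ≈ 17.9 in

Inner dimensions: h_i = 2.26 − 2×0.16 = 1.940 in, b_i = 1.63 − 2×0.16 = 1.310 in
Weak-axis I_min = (h_o·b_o³ − h_i·b_i³)/12 with b_o = 1.63, b_i = 1.310 in (shorter outer/inner sides).
I_min = (2.26×1.63³ − 1.940×1.310³)/12 = 0.4522 in⁴
Required critical load P_cr = n·P = 3.1 × 19.2 = 59.52 kip = 5.952×10^4 lb
From P_cr = π²EI/(K·L)²:  L = (1/K)·√(π²EI/P_cr) = (1/2)·√(π²×1.70×10^7×0.4522/5.952×10^4)
L = 17.9 in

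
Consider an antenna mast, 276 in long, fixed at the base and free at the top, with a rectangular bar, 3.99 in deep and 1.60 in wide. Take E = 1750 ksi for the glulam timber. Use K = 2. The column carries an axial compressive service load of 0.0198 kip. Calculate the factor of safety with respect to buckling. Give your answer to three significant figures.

n ≈ 3.90

Buckling occurs about the weak axis: I_min = h·b³/12 with b = 1.60 in (the shorter side).
I_min = 3.99×1.60³/12 = 1.362 in⁴
Effective length L_e = K·L = 2 × 276 = 552.0 in
P_cr = π²EI / L_e² = π² × 1750×10³ × 1.362 / 552.0² = 77.20 lb
Factor of safety n = P_cr / P = 0.077199 / 0.0198 = 3.90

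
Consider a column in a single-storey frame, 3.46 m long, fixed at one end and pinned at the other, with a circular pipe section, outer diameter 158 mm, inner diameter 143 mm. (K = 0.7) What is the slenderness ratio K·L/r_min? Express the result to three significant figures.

d_o = 158 mm, d_i = 143 mm
I = π(d_o⁴ − d_i⁴)/64 = π(158⁴ − 143.0⁴)/64 = 1.006×10^7 mm⁴
A = 3.546×10^3 mm²;  r_min = √(I/A) = √(1.006×10^7/3.546×10^3) = 53.28 mm
L_e = K·L = 0.7 × 3.46 m = 2.422 m = 2422.0 mm
λ = L_e / r_min = 2422.0 / 53.28 = 45.5

λ ≈ 45.5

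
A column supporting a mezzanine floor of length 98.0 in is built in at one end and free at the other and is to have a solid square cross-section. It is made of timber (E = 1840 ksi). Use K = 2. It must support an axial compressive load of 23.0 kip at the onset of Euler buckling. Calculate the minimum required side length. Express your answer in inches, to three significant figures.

a ≈ 4.92 in

L_e = K·L = 2 × 98.0 = 196.0 in
Required I = P_cr·L_e²/(π²E) = 2.300×10^4 × 196.0² / (π² × 1.84×10^6) = 48.65 in⁴
Solid square: I = a⁴/12  ⇒  a = (12I)^(1/4) = (12×48.65)^(1/4) = 4.92 in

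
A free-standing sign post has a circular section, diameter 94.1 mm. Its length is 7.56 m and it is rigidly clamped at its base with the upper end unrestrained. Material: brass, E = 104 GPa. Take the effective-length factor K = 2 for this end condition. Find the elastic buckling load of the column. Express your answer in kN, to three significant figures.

P_cr ≈ 17.3 kN

I = πd⁴/64 = π×94.1⁴/64 = 3.849×10^6 mm⁴
I = 3.849×10^6 mm⁴ = 3.849×10^-6 m⁴
Effective length L_e = K·L = 2 × 7.56 = 15.12 m
P_cr = π²EI / L_e² = π² × 104×10⁹ × 3.849×10^-6 / 15.12² = 1.728×10^4 N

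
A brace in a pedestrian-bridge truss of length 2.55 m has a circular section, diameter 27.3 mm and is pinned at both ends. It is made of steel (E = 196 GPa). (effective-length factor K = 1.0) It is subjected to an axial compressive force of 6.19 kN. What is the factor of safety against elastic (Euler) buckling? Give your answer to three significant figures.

n ≈ 1.31

I = πd⁴/64 = π×27.3⁴/64 = 2.727×10^4 mm⁴
I = 2.727×10^4 mm⁴ = 2.727×10^-8 m⁴
Effective length L_e = K·L = 1 × 2.55 = 2.550 m
P_cr = π²EI / L_e² = π² × 196×10⁹ × 2.727×10^-8 / 2.550² = 8.111×10^3 N
Factor of safety n = P_cr / P = 8.1114 / 6.19 = 1.31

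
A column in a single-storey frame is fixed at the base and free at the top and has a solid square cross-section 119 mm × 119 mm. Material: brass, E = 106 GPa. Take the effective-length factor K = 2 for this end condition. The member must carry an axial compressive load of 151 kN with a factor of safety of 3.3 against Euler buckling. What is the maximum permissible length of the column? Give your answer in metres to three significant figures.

I = a⁴/12 = 119⁴/12 = 1.671×10^7 mm⁴
I = 1.671×10^-5 m⁴
Required critical load P_cr = n·P = 3.3 × 151 = 498.3 kN = 4.983×10^5 N
From P_cr = π²EI/(K·L)²:  L = (1/K)·√(π²EI/P_cr) = (1/2)·√(π²×1.06×10^11×1.671×10^-5/4.983×10^5)
L = 2.96 m

L_max ≈ 2.96 m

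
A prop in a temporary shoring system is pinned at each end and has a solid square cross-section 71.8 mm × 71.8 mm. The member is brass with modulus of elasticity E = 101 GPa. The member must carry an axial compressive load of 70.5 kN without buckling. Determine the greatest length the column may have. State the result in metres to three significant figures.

I = a⁴/12 = 71.8⁴/12 = 2.215×10^6 mm⁴
I = 2.215×10^-6 m⁴
At the buckling limit P_cr = P = 7.050×10^4 N
From P_cr = π²EI/(K·L)²:  L = (1/K)·√(π²EI/P_cr) = (1/1)·√(π²×1.01×10^11×2.215×10^-6/7.050×10^4)
L = 5.60 m

L_max ≈ 5.60 m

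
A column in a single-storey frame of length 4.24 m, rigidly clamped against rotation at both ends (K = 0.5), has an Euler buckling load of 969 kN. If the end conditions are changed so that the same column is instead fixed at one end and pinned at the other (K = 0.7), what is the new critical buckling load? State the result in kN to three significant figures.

P_cr ≈ 494 kN

P_cr ∝ 1/K², so P_cr,new = P_cr,old × (K_old/K_new)² = 969 × (0.5/0.7)²
= 969 × 0.5102 = 494 kN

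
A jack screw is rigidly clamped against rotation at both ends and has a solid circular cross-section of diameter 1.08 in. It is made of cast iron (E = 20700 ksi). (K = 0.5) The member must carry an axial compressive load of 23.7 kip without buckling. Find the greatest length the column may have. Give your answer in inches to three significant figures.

I = πd⁴/64 = π×1.08⁴/64 = 6.678×10^-2 in⁴
At the buckling limit P_cr = P = 2.370×10^4 lb
From P_cr = π²EI/(K·L)²:  L = (1/K)·√(π²EI/P_cr) = (1/0.5)·√(π²×2.07×10^7×6.678×10^-2/2.370×10^4)
L = 48.0 in

L_max ≈ 48.0 in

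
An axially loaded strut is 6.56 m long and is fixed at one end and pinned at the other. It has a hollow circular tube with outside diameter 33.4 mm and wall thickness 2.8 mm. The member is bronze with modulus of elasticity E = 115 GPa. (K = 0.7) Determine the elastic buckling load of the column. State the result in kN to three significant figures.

Inner diameter d_i = 33.4 − 2×2.8 = 27.80 mm
I = π(d_o⁴ − d_i⁴)/64 = π(33.4⁴ − 27.80⁴)/64 = 3.177×10^4 mm⁴
I = 3.177×10^4 mm⁴ = 3.177×10^-8 m⁴
Effective length L_e = K·L = 0.7 × 6.56 = 4.592 m
P_cr = π²EI / L_e² = π² × 115×10⁹ × 3.177×10^-8 / 4.592² = 1.710×10^3 N

P_cr ≈ 1.71 kN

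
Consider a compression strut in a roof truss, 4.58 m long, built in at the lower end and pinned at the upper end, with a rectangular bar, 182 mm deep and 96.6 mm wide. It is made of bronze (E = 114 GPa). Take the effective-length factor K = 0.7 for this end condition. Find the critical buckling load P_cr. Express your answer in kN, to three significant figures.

Buckling occurs about the weak axis: I_min = h·b³/12 with b = 96.6 mm (the shorter side).
I_min = 182×96.6³/12 = 1.367×10^7 mm⁴
I = 1.367×10^7 mm⁴ = 1.367×10^-5 m⁴
Effective length L_e = K·L = 0.7 × 4.58 = 3.206 m
P_cr = π²EI / L_e² = π² × 114×10⁹ × 1.367×10^-5 / 3.206² = 1.497×10^6 N

P_cr ≈ 1500 kN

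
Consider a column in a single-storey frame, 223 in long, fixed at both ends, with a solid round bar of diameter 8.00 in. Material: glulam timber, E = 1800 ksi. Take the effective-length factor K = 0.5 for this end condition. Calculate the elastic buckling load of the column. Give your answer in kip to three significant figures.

I = πd⁴/64 = π×8.00⁴/64 = 201.1 in⁴
Effective length L_e = K·L = 0.5 × 223 = 111.5 in
P_cr = π²EI / L_e² = π² × 1800×10³ × 201.1 / 111.5² = 2.873×10^5 lb

P_cr ≈ 287 kip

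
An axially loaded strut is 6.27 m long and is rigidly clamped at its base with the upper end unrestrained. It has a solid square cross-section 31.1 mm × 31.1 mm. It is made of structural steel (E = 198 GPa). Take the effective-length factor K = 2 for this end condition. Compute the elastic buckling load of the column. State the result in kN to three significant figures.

I = a⁴/12 = 31.1⁴/12 = 7.796×10^4 mm⁴
I = 7.796×10^4 mm⁴ = 7.796×10^-8 m⁴
Effective length L_e = K·L = 2 × 6.27 = 12.54 m
P_cr = π²EI / L_e² = π² × 198×10⁹ × 7.796×10^-8 / 12.54² = 968.8 N

P_cr ≈ 0.969 kN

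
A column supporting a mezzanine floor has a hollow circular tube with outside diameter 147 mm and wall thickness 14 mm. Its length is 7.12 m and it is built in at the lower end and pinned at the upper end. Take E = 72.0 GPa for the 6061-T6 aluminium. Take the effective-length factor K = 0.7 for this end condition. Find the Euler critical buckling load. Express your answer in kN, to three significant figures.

P_cr ≈ 374 kN

Inner diameter d_i = 147 − 2×14 = 119.0 mm
I = π(d_o⁴ − d_i⁴)/64 = π(147⁴ − 119.0⁴)/64 = 1.308×10^7 mm⁴
I = 1.308×10^7 mm⁴ = 1.308×10^-5 m⁴
Effective length L_e = K·L = 0.7 × 7.12 = 4.984 m
P_cr = π²EI / L_e² = π² × 72.0×10⁹ × 1.308×10^-5 / 4.984² = 3.741×10^5 N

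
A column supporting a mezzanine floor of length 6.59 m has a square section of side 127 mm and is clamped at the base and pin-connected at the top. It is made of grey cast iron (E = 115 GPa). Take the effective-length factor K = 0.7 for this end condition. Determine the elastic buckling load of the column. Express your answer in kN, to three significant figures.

I = a⁴/12 = 127⁴/12 = 2.168×10^7 mm⁴
I = 2.168×10^7 mm⁴ = 2.168×10^-5 m⁴
Effective length L_e = K·L = 0.7 × 6.59 = 4.613 m
P_cr = π²EI / L_e² = π² × 115×10⁹ × 2.168×10^-5 / 4.613² = 1.156×10^6 N

P_cr ≈ 1160 kN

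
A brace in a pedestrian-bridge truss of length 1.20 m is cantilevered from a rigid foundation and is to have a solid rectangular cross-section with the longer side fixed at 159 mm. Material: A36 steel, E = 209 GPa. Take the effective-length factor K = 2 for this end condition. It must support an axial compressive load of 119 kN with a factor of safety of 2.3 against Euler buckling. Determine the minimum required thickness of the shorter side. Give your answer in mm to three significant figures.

b ≈ 38.6 mm

Required P_cr = n·P = 2.3 × 119 = 273.7 kN
L_e = K·L = 2 × 1.20 = 2.400 m
Required I = P_cr·L_e²/(π²E) = 2.737×10^5 × 2.400² / (π² × 2.09×10^11) = 7.643×10^-7 m⁴
I_req = 7.643×10^5 mm⁴
Rectangle, weak axis: I_min = h·b³/12 with h = 159 mm fixed  ⇒  b = (12I/h)^(1/3) = 38.6 mm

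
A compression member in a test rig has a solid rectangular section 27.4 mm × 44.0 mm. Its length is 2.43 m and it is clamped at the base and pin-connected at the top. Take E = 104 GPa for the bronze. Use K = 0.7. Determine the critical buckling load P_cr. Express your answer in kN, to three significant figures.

Buckling occurs about the weak axis: I_min = h·b³/12 with b = 27.4 mm (the shorter side).
I_min = 44.0×27.4³/12 = 7.543×10^4 mm⁴
I = 7.543×10^4 mm⁴ = 7.543×10^-8 m⁴
Effective length L_e = K·L = 0.7 × 2.43 = 1.701 m
P_cr = π²EI / L_e² = π² × 104×10⁹ × 7.543×10^-8 / 1.701² = 2.676×10^4 N

P_cr ≈ 26.8 kN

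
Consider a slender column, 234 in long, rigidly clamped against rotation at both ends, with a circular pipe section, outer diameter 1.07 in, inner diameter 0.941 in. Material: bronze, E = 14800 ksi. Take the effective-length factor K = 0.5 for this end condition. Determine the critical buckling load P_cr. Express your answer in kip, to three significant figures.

d_o = 1.07 in, d_i = 0.941 in
I = π(d_o⁴ − d_i⁴)/64 = π(1.07⁴ − 0.9410⁴)/64 = 2.586×10^-2 in⁴
Effective length L_e = K·L = 0.5 × 234 = 117.0 in
P_cr = π²EI / L_e² = π² × 14800×10³ × 2.586×10^-2 / 117.0² = 275.9 lb

P_cr ≈ 0.276 kip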